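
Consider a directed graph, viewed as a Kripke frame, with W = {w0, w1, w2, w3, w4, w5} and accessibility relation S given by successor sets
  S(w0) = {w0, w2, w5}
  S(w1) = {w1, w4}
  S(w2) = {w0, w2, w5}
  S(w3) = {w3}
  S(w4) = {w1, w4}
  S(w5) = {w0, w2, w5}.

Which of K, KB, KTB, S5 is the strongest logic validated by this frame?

S5

Symmetric (axiom B): yes — every pair in S has its reverse in S.
Reflexive (axiom T): yes — every world is S-related to itself.
Euclidean (axiom 5): yes — any two successors of a common world are S-related.
So F validates K, KB, KTB, S5. The strongest is S5.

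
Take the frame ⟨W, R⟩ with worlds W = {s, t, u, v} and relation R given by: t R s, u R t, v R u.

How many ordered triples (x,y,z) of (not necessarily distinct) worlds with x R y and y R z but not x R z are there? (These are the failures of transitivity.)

Enumerating: (u,t,s), (v,u,t).

2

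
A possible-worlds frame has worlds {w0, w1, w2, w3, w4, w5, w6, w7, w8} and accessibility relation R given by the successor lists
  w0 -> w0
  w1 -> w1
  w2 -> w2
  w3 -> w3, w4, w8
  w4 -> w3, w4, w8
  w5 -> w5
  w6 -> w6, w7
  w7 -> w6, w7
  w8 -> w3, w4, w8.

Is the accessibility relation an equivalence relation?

Yes

Reflexive: yes — every world is R-related to itself.
Symmetric: yes — every pair in R has its reverse in R.
Transitive: yes — every two-step R-path is closed by a direct edge.
So R is an equivalence relation.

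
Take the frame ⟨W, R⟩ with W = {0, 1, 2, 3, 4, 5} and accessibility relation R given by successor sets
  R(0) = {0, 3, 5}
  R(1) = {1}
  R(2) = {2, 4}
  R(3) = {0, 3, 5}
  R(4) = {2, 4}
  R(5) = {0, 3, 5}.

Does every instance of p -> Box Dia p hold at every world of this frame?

Yes

By correspondence theory, B is valid on a frame iff R is symmetric.
Symmetric: yes — every pair in R has its reverse in R.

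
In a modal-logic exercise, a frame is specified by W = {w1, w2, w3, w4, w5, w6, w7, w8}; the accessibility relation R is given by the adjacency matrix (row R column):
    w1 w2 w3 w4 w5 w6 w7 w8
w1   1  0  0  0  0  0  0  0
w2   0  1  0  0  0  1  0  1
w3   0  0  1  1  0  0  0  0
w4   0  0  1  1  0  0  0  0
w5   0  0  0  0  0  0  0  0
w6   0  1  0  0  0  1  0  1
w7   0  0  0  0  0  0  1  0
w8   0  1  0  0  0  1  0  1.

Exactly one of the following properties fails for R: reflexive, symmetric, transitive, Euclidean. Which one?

Reflexive: no — w5 is not related to itself.
Symmetric: yes — every pair in R has its reverse in R.
Transitive: yes — every two-step R-path is closed by a direct edge.
Euclidean: yes — any two successors of a common world are R-related.
Only reflexive fails.

reflexive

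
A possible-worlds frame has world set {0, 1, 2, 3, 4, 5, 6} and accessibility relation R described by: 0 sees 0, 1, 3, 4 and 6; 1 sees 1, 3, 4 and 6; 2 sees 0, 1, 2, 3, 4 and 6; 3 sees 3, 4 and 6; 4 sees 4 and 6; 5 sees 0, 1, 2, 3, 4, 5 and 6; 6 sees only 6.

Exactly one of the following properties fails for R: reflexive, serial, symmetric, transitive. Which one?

symmetric

Reflexive: yes — every world is R-related to itself.
Serial: yes — every world has a successor (e.g. 0 R 0).
Symmetric: no — 0 R 1 but not 1 R 0.
Transitive: yes — every two-step R-path is closed by a direct edge.
Only symmetric fails.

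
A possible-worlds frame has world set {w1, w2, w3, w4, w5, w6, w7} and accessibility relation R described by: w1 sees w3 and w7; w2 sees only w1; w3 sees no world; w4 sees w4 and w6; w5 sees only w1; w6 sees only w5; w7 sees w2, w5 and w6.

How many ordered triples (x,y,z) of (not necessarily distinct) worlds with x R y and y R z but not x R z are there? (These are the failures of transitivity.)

Enumerating: (w1,w7,w2), (w1,w7,w5), (w1,w7,w6), (w2,w1,w3), (w2,w1,w7), (w4,w6,w5), (w5,w1,w3), (w5,w1,w7), (w6,w5,w1), (w7,w2,w1), (w7,w5,w1).

11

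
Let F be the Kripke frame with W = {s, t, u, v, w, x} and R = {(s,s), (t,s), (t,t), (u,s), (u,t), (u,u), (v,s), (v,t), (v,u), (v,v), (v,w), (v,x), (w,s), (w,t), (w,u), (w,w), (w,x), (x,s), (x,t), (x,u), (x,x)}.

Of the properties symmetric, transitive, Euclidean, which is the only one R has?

transitive

Symmetric: no — t R s but not s R t.
Transitive: yes — every two-step R-path is closed by a direct edge.
Euclidean: no — u R s and u R t, but not s R t.
Only transitive holds.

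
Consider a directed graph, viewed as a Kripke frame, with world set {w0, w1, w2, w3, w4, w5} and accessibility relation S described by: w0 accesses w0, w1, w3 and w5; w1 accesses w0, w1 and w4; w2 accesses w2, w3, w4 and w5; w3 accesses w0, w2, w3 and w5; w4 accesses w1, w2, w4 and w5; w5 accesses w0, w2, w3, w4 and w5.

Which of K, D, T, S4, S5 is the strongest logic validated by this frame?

T

Serial (axiom D): yes — every world has a successor (e.g. w0 S w0).
Reflexive (axiom T): yes — every world is S-related to itself.
Transitive (axiom 4): no — w0 S w1 and w1 S w4, but not w0 S w4.
Euclidean (axiom 5): no — w0 S w1 and w0 S w3, but not w1 S w3.
So F validates K, D, T; S4 would additionally require S to be transitive. The strongest is T.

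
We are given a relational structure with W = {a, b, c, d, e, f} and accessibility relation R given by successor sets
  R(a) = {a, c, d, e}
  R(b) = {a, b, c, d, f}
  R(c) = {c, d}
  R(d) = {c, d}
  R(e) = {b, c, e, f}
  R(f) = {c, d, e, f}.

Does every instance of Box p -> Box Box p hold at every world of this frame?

The schema 4 characterises exactly the transitive frames.
Transitive: no — a R e and e R b, but not a R b.

No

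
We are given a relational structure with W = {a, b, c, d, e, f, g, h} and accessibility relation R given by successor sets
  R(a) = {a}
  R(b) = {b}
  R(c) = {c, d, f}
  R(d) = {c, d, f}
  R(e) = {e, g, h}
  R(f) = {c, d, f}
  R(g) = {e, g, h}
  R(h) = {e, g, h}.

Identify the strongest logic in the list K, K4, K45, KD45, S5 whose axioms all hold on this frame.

S5

Transitive (axiom 4): yes — every two-step R-path is closed by a direct edge.
Euclidean (axiom 5): yes — any two successors of a common world are R-related.
Serial (axiom D): yes — every world has a successor (e.g. a R a).
Reflexive (axiom T): yes — every world is R-related to itself.
So F validates K, K4, K45, KD45, S5. The strongest is S5.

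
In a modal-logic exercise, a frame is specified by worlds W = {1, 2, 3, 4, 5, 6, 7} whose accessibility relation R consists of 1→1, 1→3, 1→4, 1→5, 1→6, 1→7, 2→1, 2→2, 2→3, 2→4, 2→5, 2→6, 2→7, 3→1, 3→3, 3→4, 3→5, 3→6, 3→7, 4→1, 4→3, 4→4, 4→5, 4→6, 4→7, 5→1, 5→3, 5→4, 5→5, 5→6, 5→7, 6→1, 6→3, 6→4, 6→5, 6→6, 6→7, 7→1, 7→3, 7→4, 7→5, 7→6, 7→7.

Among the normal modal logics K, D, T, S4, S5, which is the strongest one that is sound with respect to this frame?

Serial (axiom D): yes — every world has a successor (e.g. 1 R 1).
Reflexive (axiom T): yes — every world is R-related to itself.
Transitive (axiom 4): yes — every two-step R-path is closed by a direct edge.
Euclidean (axiom 5): no — 2 R 1 and 2 R 2, but not 1 R 2.
So F validates K, D, T, S4; S5 would additionally require R to be Euclidean. The strongest is S4.

S4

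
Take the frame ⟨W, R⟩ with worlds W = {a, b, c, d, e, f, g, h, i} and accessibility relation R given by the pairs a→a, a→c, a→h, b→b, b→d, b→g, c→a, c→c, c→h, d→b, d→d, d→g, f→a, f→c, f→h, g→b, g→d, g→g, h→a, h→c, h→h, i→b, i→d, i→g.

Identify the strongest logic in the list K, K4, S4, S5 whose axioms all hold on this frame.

K4

Transitive (axiom 4): yes — every two-step R-path is closed by a direct edge.
Reflexive (axiom T): no — e is not related to itself.
Euclidean (axiom 5): yes — any two successors of a common world are R-related.
So F validates K, K4; S4 would additionally require R to be reflexive. The strongest is K4.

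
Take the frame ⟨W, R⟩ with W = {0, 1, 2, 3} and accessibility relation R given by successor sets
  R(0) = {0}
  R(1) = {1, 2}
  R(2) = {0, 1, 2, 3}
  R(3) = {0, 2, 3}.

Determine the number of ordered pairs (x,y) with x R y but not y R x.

Enumerating: (2,0), (3,0).

2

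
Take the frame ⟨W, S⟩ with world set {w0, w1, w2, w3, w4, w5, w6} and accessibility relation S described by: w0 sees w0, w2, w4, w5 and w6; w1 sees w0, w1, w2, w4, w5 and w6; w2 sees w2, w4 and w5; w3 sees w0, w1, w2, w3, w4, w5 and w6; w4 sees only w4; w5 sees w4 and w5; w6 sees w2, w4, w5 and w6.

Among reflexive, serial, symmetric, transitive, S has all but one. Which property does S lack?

Reflexive: yes — every world is S-related to itself.
Serial: yes — every world has a successor (e.g. w0 S w0).
Symmetric: no — w0 S w2 but not w2 S w0.
Transitive: yes — every two-step S-path is closed by a direct edge.
Only symmetric fails.

symmetric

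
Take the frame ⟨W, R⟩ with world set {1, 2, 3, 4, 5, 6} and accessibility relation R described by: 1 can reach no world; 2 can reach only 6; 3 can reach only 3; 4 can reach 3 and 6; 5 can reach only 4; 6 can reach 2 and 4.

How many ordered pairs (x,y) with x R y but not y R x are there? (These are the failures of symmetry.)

Enumerating: (4,3), (5,4).

2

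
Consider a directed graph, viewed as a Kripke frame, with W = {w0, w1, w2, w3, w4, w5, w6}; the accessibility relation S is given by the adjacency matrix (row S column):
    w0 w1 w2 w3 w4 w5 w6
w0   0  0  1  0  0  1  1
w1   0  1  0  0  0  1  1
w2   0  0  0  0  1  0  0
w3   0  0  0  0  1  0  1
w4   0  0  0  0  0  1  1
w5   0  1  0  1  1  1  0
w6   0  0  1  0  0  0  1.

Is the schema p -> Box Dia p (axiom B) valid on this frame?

No

By correspondence theory, B is valid on a frame iff S is symmetric.
Symmetric: no — w0 S w2 but not w2 S w0.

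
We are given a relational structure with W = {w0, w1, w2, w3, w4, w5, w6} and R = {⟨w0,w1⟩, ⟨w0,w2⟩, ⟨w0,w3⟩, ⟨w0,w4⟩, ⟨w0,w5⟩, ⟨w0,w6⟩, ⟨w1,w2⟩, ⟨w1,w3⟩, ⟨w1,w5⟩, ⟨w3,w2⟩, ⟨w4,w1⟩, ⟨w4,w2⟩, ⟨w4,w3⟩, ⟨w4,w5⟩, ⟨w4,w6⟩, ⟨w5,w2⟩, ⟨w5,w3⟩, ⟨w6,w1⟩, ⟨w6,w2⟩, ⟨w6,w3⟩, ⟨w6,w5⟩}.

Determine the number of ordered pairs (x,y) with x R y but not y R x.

Enumerating: (w0,w1), (w0,w2), (w0,w3), (w0,w4), (w0,w5), (w0,w6), (w1,w2), (w1,w3), (w1,w5), (w3,w2), (w4,w1), (w4,w2), … and 9 more.
Total: 21.

21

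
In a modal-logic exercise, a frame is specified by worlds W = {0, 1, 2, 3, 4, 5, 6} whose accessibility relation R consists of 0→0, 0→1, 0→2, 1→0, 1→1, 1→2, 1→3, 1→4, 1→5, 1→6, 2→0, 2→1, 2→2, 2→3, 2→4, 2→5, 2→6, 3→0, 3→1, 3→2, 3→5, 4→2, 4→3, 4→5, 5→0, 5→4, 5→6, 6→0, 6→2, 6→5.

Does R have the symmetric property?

No

Symmetric: no — 1 R 4 but not 4 R 1.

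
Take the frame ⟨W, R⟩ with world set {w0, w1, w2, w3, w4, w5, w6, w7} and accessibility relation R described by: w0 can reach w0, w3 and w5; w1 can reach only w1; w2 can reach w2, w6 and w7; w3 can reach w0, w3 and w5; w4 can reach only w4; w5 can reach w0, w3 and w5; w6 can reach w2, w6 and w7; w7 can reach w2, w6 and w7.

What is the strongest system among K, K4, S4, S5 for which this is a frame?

S5

Transitive (axiom 4): yes — every two-step R-path is closed by a direct edge.
Reflexive (axiom T): yes — every world is R-related to itself.
Euclidean (axiom 5): yes — any two successors of a common world are R-related.
So F validates K, K4, S4, S5. The strongest is S5.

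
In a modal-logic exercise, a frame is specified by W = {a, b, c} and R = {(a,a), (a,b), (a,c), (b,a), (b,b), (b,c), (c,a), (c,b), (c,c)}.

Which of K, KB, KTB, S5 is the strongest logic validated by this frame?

S5

Symmetric (axiom B): yes — every pair in R has its reverse in R.
Reflexive (axiom T): yes — every world is R-related to itself.
Euclidean (axiom 5): yes — any two successors of a common world are R-related.
So F validates K, KB, KTB, S5. The strongest is S5.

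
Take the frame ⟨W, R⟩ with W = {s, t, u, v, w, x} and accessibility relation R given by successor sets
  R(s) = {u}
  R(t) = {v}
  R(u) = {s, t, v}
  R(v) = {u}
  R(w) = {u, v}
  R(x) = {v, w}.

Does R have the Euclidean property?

No

Euclidean: no — u R s and u R t, but not s R t.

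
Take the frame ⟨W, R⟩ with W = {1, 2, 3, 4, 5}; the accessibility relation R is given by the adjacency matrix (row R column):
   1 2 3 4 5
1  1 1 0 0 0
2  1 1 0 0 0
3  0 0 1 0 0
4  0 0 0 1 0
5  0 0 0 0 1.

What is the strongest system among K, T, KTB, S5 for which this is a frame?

Reflexive (axiom T): yes — every world is R-related to itself.
Symmetric (axiom B): yes — every pair in R has its reverse in R.
Euclidean (axiom 5): yes — any two successors of a common world are R-related.
So F validates K, T, KTB, S5. The strongest is S5.

S5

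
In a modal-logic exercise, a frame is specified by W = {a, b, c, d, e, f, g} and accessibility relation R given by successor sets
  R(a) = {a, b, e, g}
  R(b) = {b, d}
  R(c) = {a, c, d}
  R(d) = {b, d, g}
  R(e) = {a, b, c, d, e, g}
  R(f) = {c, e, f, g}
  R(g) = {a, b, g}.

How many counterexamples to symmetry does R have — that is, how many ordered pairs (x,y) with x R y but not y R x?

Enumerating: (a,b), (c,a), (c,d), (d,g), (e,b), (e,c), (e,d), (e,g), (f,c), (f,e), (f,g), (g,b).

12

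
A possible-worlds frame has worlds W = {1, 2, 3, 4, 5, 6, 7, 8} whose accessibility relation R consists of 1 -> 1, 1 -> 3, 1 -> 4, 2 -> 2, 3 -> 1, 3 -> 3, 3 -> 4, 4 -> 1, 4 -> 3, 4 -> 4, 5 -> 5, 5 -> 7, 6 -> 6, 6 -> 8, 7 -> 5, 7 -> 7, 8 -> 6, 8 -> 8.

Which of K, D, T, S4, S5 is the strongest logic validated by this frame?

S5

Serial (axiom D): yes — every world has a successor (e.g. 1 R 1).
Reflexive (axiom T): yes — every world is R-related to itself.
Transitive (axiom 4): yes — every two-step R-path is closed by a direct edge.
Euclidean (axiom 5): yes — any two successors of a common world are R-related.
So F validates K, D, T, S4, S5. The strongest is S5.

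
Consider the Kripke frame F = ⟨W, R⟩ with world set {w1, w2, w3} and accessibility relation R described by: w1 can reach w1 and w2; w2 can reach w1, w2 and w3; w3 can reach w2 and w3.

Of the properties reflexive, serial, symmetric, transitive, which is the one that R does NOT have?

transitive

Reflexive: yes — every world is R-related to itself.
Serial: yes — every world has a successor (e.g. w1 R w1).
Symmetric: yes — every pair in R has its reverse in R.
Transitive: no — w1 R w2 and w2 R w3, but not w1 R w3.
Only transitive fails.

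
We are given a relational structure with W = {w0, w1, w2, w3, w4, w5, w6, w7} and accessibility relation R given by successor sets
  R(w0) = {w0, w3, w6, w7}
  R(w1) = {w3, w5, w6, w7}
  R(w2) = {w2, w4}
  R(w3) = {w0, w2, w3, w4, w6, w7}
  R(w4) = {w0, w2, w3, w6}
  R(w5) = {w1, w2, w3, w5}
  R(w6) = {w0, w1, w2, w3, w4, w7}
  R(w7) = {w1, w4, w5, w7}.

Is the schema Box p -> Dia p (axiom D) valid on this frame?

Axiom D corresponds to the accessibility relation being serial.
Serial: yes — every world has a successor (e.g. w0 R w0).

Yes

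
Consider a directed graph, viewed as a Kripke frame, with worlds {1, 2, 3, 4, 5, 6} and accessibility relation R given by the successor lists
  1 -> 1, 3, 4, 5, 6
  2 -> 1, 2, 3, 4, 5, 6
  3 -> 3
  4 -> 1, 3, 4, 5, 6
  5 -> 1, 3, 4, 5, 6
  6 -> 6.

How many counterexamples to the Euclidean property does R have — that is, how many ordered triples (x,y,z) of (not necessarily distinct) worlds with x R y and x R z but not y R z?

Enumerating: (1,3,1), (1,3,4), (1,3,5), (1,3,6), (1,6,1), (1,6,3), (1,6,4), (1,6,5), (2,1,2), (2,3,1), (2,3,2), (2,3,4), … and 25 more.
Total: 37.

37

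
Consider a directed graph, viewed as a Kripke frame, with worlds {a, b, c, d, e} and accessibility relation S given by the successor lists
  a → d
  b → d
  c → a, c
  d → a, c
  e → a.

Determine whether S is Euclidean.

No

Euclidean: no — d S a and d S c, but not a S c.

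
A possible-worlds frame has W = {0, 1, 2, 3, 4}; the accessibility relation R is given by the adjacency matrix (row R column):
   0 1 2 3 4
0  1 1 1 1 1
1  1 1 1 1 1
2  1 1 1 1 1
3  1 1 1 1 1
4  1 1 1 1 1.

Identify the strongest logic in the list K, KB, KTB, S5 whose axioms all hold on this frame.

Symmetric (axiom B): yes — every pair in R has its reverse in R.
Reflexive (axiom T): yes — every world is R-related to itself.
Euclidean (axiom 5): yes — any two successors of a common world are R-related.
So F validates K, KB, KTB, S5. The strongest is S5.

S5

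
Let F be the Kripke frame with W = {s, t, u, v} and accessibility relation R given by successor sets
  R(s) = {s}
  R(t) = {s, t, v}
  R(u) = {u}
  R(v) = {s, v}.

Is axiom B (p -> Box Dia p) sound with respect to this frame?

By correspondence theory, B is valid on a frame iff R is symmetric.
Symmetric: no — t R s but not s R t.

No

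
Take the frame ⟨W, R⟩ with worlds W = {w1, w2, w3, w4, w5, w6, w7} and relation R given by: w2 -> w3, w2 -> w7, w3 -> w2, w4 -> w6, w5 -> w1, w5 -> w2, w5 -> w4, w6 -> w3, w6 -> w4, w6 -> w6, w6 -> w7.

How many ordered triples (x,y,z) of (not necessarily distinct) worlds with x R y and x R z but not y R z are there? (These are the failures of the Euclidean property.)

Enumerating: (w2,w3,w3), (w2,w3,w7), (w2,w7,w3), (w2,w7,w7), (w3,w2,w2), (w5,w1,w1), (w5,w1,w2), (w5,w1,w4), (w5,w2,w1), (w5,w2,w2), (w5,w2,w4), (w5,w4,w1), … and 13 more.
Total: 25.

25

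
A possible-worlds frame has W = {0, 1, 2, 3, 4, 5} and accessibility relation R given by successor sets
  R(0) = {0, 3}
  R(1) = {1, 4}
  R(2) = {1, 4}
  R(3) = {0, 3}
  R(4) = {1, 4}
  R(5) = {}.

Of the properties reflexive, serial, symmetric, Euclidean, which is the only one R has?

Reflexive: no — 2 is not related to itself.
Serial: no — 5 has no R-successor.
Symmetric: no — 2 R 1 but not 1 R 2.
Euclidean: yes — any two successors of a common world are R-related.
Only Euclidean holds.

Euclidean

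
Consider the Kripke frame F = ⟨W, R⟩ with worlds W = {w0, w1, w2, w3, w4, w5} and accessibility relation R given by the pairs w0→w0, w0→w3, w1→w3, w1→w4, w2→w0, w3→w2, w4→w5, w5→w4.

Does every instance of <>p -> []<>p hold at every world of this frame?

Axiom 5 corresponds to the accessibility relation being Euclidean.
Euclidean: no — w1 R w3 and w1 R w4, but not w3 R w4.

No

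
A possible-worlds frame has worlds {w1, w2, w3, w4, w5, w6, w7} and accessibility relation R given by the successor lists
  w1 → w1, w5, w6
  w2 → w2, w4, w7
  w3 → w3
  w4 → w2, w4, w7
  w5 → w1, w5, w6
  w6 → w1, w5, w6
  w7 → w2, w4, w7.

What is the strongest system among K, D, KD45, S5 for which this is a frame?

S5

Serial (axiom D): yes — every world has a successor (e.g. w1 R w1).
Euclidean (axiom 5): yes — any two successors of a common world are R-related.
Transitive (axiom 4): yes — every two-step R-path is closed by a direct edge.
Reflexive (axiom T): yes — every world is R-related to itself.
So F validates K, D, KD45, S5. The strongest is S5.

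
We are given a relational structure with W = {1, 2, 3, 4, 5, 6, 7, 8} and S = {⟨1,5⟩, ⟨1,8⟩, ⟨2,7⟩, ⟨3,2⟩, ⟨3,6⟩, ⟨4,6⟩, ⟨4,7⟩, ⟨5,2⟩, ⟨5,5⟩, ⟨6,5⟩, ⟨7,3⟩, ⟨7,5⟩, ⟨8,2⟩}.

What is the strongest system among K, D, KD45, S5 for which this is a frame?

Serial (axiom D): yes — every world has a successor (e.g. 1 S 5).
Euclidean (axiom 5): no — 1 S 5 and 1 S 8, but not 5 S 8.
Transitive (axiom 4): no — 1 S 5 and 5 S 2, but not 1 S 2.
Reflexive (axiom T): no — 1 is not related to itself.
So F validates K, D; KD45 would additionally require S to be Euclidean and transitive. The strongest is D.

D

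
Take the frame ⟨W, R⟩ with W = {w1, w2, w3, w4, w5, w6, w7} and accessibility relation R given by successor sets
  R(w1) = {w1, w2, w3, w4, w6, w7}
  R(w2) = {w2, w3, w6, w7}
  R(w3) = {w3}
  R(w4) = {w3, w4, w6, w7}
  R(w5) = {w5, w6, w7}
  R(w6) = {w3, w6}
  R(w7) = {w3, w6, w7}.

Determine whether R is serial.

Yes

Serial: yes — every world has a successor (e.g. w1 R w1).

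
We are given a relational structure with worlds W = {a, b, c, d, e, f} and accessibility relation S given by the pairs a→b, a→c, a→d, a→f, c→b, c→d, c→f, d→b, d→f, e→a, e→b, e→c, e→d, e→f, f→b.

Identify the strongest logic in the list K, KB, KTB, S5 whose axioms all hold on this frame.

K

Symmetric (axiom B): no — a S b but not b S a.
Reflexive (axiom T): no — a is not related to itself.
Euclidean (axiom 5): no — a S b and a S c, but not b S c.
So F validates K; KB would additionally require S to be symmetric. The strongest is K.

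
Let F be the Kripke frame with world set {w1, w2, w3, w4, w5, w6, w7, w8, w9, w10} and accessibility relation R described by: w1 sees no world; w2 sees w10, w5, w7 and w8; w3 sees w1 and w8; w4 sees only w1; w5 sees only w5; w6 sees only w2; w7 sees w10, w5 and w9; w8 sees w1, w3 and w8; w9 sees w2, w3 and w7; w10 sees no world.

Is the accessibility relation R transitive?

Transitive: no — w2 R w7 and w7 R w9, but not w2 R w9.

No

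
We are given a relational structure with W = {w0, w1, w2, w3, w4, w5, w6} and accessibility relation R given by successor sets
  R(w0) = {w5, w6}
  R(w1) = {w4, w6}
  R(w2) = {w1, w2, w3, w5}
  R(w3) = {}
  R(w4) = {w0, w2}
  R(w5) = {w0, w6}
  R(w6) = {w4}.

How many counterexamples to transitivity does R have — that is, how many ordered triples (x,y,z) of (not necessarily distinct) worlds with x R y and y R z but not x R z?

17

Enumerating: (w0,w5,w0), (w0,w6,w4), (w1,w4,w0), (w1,w4,w2), (w2,w1,w4), (w2,w1,w6), (w2,w5,w0), (w2,w5,w6), (w4,w0,w5), (w4,w0,w6), (w4,w2,w1), (w4,w2,w3), (w4,w2,w5), (w5,w0,w5), (w5,w6,w4), (w6,w4,w0), (w6,w4,w2).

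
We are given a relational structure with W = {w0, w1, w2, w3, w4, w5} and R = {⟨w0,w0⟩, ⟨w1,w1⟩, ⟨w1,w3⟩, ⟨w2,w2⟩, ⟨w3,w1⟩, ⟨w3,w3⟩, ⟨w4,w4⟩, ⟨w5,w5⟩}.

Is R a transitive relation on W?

Transitive: yes — every two-step R-path is closed by a direct edge.

Yes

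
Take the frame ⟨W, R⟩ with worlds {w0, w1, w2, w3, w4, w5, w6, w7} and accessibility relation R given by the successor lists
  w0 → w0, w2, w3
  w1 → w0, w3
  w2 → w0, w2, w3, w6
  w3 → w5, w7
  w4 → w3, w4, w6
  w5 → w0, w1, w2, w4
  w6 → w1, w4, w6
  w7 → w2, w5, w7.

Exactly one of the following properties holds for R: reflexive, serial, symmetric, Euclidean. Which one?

Reflexive: no — w1 is not related to itself.
Serial: yes — every world has a successor (e.g. w0 R w0).
Symmetric: no — w0 R w3 but not w3 R w0.
Euclidean: no — w0 R w3 and w0 R w2, but not w3 R w2.
Only serial holds.

serial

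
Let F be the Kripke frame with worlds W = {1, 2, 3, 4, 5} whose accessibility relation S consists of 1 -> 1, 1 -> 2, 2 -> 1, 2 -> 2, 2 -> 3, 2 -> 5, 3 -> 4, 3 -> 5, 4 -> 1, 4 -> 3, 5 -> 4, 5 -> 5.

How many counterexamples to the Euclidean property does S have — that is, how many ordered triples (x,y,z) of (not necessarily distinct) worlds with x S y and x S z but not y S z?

15

Enumerating: (2,1,3), (2,1,5), (2,3,1), (2,3,2), (2,3,3), (2,5,1), (2,5,2), (2,5,3), (3,4,4), (3,4,5), (4,1,3), (4,3,1), (4,3,3), (5,4,4), (5,4,5).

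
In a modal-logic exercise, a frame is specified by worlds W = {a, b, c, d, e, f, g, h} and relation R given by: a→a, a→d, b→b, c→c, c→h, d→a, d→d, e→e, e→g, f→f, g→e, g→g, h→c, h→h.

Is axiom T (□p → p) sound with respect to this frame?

Axiom T corresponds to the accessibility relation being reflexive.
Reflexive: yes — every world is R-related to itself.

Yes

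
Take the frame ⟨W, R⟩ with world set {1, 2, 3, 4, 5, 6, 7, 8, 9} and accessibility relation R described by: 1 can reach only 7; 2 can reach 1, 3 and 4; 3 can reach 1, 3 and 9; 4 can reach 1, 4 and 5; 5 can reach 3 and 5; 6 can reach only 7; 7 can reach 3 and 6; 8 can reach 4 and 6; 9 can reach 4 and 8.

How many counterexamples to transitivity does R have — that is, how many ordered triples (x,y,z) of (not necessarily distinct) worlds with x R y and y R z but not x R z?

Enumerating: (1,7,3), (1,7,6), (2,1,7), (2,3,9), (2,4,5), (3,1,7), (3,9,4), (3,9,8), (4,1,7), (4,5,3), (5,3,1), (5,3,9), … and 11 more.
Total: 23.

23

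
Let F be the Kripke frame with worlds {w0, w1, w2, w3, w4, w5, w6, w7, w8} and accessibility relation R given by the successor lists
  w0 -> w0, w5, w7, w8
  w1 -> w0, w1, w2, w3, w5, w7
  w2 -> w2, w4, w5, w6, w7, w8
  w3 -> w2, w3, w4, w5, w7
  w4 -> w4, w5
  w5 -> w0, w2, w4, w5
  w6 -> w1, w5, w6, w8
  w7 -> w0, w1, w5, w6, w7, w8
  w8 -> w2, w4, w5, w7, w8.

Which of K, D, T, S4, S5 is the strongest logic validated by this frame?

T

Serial (axiom D): yes — every world has a successor (e.g. w0 R w0).
Reflexive (axiom T): yes — every world is R-related to itself.
Transitive (axiom 4): no — w0 R w5 and w5 R w2, but not w0 R w2.
Euclidean (axiom 5): no — w0 R w5 and w0 R w7, but not w5 R w7.
So F validates K, D, T; S4 would additionally require R to be transitive. The strongest is T.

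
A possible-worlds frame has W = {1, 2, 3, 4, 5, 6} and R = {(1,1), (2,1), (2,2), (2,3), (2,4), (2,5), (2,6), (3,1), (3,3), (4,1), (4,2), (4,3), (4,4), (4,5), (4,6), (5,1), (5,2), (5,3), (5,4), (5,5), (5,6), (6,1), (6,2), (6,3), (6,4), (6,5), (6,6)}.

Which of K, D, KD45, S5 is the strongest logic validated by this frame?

D

Serial (axiom D): yes — every world has a successor (e.g. 1 R 1).
Euclidean (axiom 5): no — 2 R 1 and 2 R 3, but not 1 R 3.
Transitive (axiom 4): yes — every two-step R-path is closed by a direct edge.
Reflexive (axiom T): yes — every world is R-related to itself.
So F validates K, D; KD45 would additionally require R to be Euclidean. The strongest is D.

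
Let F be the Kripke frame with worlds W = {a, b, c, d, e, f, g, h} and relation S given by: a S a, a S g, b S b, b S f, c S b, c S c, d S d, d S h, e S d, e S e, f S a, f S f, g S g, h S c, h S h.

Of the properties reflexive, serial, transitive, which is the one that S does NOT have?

transitive

Reflexive: yes — every world is S-related to itself.
Serial: yes — every world has a successor (e.g. a S a).
Transitive: no — b S f and f S a, but not b S a.
Only transitive fails.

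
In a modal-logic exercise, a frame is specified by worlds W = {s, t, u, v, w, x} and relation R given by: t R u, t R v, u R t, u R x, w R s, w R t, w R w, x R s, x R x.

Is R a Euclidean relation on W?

Euclidean: no — t R u and t R v, but not u R v.

No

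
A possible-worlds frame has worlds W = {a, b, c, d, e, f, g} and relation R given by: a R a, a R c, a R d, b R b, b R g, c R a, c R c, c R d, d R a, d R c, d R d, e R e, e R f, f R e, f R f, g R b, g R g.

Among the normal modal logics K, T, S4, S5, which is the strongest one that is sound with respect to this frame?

Reflexive (axiom T): yes — every world is R-related to itself.
Transitive (axiom 4): yes — every two-step R-path is closed by a direct edge.
Euclidean (axiom 5): yes — any two successors of a common world are R-related.
So F validates K, T, S4, S5. The strongest is S5.

S5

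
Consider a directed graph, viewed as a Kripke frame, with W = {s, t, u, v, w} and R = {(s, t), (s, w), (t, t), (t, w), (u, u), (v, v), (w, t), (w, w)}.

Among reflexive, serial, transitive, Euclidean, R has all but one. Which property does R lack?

reflexive

Reflexive: no — s is not related to itself.
Serial: yes — every world has a successor (e.g. s R t).
Transitive: yes — every two-step R-path is closed by a direct edge.
Euclidean: yes — any two successors of a common world are R-related.
Only reflexive fails.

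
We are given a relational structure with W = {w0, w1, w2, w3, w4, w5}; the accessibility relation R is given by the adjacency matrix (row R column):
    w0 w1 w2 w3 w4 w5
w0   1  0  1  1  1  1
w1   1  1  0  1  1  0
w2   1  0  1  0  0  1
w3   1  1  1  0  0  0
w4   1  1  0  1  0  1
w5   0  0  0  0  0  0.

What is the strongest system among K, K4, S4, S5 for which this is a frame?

Transitive (axiom 4): no — w0 R w3 and w3 R w1, but not w0 R w1.
Reflexive (axiom T): no — w3 is not related to itself.
Euclidean (axiom 5): no — w0 R w2 and w0 R w3, but not w2 R w3.
So F validates K; K4 would additionally require R to be transitive. The strongest is K.

K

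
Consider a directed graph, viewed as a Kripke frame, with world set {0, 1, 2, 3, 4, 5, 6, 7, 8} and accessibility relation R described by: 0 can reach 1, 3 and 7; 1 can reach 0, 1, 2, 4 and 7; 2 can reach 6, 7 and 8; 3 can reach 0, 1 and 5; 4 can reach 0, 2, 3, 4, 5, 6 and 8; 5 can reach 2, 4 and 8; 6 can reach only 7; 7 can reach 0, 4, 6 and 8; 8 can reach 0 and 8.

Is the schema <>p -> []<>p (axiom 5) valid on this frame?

No

The schema 5 characterises exactly the Euclidean frames.
Euclidean: no — 0 R 1 and 0 R 3, but not 1 R 3.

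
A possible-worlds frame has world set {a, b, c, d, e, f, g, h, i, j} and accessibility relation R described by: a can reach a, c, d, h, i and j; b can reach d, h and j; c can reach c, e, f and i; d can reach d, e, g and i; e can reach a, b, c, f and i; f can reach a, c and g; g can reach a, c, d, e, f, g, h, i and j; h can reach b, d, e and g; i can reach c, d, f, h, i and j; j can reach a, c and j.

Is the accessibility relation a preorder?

No

Reflexive: no — b is not related to itself.
Transitive: no — a R c and c R e, but not a R e.
So R is not a preorder.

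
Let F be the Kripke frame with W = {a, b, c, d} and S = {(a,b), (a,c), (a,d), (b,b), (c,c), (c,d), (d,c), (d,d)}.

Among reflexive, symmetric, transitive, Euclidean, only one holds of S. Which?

Reflexive: no — a is not related to itself.
Symmetric: no — a S b but not b S a.
Transitive: yes — every two-step S-path is closed by a direct edge.
Euclidean: no — a S b and a S c, but not b S c.
Only transitive holds.

transitive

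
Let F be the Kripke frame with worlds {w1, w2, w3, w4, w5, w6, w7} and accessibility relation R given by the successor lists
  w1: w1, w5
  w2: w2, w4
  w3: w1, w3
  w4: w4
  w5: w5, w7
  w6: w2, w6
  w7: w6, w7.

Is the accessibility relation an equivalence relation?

Reflexive: yes — every world is R-related to itself.
Symmetric: no — w1 R w5 but not w5 R w1.
Transitive: no — w1 R w5 and w5 R w7, but not w1 R w7.
So R is not an equivalence relation.

No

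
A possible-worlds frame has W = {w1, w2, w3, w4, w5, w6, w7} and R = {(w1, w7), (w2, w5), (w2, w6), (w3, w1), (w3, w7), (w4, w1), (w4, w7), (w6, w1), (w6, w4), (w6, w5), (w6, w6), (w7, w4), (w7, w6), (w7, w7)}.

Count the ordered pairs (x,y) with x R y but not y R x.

Enumerating: (w1,w7), (w2,w5), (w2,w6), (w3,w1), (w3,w7), (w4,w1), (w6,w1), (w6,w4), (w6,w5), (w7,w6).

10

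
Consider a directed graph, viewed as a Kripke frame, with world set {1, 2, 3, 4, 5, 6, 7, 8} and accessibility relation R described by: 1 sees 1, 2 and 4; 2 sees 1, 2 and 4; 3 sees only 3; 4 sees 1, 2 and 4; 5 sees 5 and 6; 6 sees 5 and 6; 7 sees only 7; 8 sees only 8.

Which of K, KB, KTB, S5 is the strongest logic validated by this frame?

S5

Symmetric (axiom B): yes — every pair in R has its reverse in R.
Reflexive (axiom T): yes — every world is R-related to itself.
Euclidean (axiom 5): yes — any two successors of a common world are R-related.
So F validates K, KB, KTB, S5. The strongest is S5.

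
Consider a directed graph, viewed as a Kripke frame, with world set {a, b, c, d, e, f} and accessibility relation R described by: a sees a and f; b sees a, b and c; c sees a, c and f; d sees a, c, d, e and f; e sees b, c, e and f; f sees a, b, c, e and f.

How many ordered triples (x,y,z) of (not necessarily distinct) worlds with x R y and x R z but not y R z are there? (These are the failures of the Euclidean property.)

24

Enumerating: (b,a,b), (b,a,c), (b,c,b), (c,a,c), (d,a,c), (d,a,d), (d,a,e), (d,c,d), (d,c,e), (d,e,a), (d,e,d), (d,f,d), … and 12 more.
Total: 24.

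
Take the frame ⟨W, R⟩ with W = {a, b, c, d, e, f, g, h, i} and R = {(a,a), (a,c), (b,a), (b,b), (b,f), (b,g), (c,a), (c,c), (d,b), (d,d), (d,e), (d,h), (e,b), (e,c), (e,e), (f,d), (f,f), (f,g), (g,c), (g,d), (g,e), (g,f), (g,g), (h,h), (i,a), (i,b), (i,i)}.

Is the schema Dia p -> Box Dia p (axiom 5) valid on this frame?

No

By correspondence theory, 5 is valid on a frame iff R is Euclidean.
Euclidean: no — b R a and b R f, but not a R f.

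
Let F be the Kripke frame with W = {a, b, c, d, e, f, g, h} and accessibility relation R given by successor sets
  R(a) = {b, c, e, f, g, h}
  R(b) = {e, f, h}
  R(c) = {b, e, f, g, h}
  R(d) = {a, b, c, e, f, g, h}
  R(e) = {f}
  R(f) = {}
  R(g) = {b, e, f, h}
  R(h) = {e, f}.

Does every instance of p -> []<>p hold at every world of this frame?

No

Axiom B corresponds to the accessibility relation being symmetric.
Symmetric: no — a R b but not b R a.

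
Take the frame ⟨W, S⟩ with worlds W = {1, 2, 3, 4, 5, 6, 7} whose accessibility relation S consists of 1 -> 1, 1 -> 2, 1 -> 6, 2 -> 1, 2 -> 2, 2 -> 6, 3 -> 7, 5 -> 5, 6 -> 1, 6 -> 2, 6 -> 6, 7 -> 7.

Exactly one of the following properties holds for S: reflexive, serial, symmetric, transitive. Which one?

transitive

Reflexive: no — 3 is not related to itself.
Serial: no — 4 has no S-successor.
Symmetric: no — 3 S 7 but not 7 S 3.
Transitive: yes — every two-step S-path is closed by a direct edge.
Only transitive holds.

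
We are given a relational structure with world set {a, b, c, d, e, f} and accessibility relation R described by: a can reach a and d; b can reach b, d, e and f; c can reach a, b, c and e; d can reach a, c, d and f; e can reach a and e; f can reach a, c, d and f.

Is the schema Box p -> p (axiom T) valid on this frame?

The schema T characterises exactly the reflexive frames.
Reflexive: yes — every world is R-related to itself.

Yes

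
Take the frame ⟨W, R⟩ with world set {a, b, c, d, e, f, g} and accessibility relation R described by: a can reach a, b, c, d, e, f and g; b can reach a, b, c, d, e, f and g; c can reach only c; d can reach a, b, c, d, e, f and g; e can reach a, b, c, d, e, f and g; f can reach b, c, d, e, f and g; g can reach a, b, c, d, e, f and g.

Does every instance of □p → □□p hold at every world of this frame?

Axiom 4 corresponds to the accessibility relation being transitive.
Transitive: no — f R b and b R a, but not f R a.

No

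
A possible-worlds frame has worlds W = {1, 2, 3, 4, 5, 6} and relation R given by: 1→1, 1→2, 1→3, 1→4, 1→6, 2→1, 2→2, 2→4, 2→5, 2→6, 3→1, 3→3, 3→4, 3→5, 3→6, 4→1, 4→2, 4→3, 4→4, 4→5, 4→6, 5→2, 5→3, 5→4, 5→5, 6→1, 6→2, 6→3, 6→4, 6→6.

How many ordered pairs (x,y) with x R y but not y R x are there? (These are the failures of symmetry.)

0

R is symmetric; there are no such tuples.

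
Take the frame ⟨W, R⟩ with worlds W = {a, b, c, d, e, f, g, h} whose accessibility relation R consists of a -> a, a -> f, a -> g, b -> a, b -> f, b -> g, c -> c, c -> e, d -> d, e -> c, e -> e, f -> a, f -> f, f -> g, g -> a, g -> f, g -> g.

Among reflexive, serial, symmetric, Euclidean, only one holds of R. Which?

Reflexive: no — b is not related to itself.
Serial: no — h has no R-successor.
Symmetric: no — b R a but not a R b.
Euclidean: yes — any two successors of a common world are R-related.
Only Euclidean holds.

Euclidean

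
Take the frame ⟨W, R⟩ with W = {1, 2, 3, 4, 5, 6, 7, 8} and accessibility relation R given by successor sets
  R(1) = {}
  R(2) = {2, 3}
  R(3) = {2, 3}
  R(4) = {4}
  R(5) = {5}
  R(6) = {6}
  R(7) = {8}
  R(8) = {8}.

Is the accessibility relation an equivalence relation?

Reflexive: no — 1 is not related to itself.
Symmetric: no — 7 R 8 but not 8 R 7.
Transitive: yes — every two-step R-path is closed by a direct edge.
So R is not an equivalence relation.

No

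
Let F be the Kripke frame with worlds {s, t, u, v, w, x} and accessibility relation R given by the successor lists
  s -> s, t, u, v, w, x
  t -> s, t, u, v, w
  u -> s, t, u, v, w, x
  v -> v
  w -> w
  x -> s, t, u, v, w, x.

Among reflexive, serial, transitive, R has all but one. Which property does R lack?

transitive

Reflexive: yes — every world is R-related to itself.
Serial: yes — every world has a successor (e.g. s R s).
Transitive: no — t R s and s R x, but not t R x.
Only transitive fails.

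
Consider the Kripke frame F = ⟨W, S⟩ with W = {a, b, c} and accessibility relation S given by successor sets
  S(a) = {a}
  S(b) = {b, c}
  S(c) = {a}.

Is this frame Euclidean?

Euclidean: no — b S c and b S b, but not c S b.

No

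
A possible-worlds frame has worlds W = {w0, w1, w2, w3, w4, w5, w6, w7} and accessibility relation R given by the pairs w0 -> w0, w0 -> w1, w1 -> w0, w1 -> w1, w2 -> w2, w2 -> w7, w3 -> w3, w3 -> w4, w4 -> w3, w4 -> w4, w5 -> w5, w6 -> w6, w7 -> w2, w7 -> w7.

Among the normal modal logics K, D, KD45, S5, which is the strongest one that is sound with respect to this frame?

Serial (axiom D): yes — every world has a successor (e.g. w0 R w0).
Euclidean (axiom 5): yes — any two successors of a common world are R-related.
Transitive (axiom 4): yes — every two-step R-path is closed by a direct edge.
Reflexive (axiom T): yes — every world is R-related to itself.
So F validates K, D, KD45, S5. The strongest is S5.

S5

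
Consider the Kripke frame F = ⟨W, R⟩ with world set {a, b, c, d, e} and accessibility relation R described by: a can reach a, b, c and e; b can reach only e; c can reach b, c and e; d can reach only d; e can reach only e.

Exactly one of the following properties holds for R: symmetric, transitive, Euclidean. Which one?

Symmetric: no — a R b but not b R a.
Transitive: yes — every two-step R-path is closed by a direct edge.
Euclidean: no — a R b and a R c, but not b R c.
Only transitive holds.

transitive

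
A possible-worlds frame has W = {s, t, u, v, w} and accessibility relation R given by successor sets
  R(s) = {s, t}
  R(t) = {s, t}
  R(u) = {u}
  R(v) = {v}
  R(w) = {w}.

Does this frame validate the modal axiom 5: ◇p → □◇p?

Yes

Axiom 5 corresponds to the accessibility relation being Euclidean.
Euclidean: yes — any two successors of a common world are R-related.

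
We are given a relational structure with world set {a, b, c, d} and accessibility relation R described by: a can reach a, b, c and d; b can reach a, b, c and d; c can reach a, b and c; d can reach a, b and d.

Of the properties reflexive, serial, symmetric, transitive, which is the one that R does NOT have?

transitive

Reflexive: yes — every world is R-related to itself.
Serial: yes — every world has a successor (e.g. a R a).
Symmetric: yes — every pair in R has its reverse in R.
Transitive: no — c R a and a R d, but not c R d.
Only transitive fails.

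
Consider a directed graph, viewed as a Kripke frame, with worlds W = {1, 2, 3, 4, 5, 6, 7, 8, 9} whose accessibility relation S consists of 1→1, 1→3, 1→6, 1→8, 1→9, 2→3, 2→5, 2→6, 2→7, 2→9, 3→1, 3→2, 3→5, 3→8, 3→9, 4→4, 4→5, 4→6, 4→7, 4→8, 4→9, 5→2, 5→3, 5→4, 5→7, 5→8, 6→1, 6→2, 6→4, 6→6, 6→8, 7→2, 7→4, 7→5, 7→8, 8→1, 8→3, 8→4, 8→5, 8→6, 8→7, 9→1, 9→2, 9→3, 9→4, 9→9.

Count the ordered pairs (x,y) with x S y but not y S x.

S is symmetric; there are no such tuples.

0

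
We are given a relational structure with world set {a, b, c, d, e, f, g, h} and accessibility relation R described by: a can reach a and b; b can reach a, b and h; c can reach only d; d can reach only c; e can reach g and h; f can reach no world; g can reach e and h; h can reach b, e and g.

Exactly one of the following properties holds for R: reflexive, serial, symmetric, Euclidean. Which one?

Reflexive: no — c is not related to itself.
Serial: no — f has no R-successor.
Symmetric: yes — every pair in R has its reverse in R.
Euclidean: no — b R a and b R h, but not a R h.
Only symmetric holds.

symmetric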